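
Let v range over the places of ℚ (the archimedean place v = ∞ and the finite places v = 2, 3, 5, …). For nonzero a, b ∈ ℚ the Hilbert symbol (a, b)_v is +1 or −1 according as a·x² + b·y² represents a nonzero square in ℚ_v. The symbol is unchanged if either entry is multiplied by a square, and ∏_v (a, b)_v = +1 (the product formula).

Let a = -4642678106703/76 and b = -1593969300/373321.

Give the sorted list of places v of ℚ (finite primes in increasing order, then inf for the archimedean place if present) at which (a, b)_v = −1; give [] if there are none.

Mod squares: a ≡ -22297317, b ≡ -14637. Check v ∈ {∞, 2, 3, 5, 7, 11, 13, 17, 19, 29, 41, 47}.
v=3: a=3^5·(≡1), b=3^3·(≡2) mod 3; (1|3)=+1, (2|3)=-1; (−1)^{5·3·1}·(+1)^3·(-1)^5 = +1.
v=∞: -22297317 < 0 and -14637 < 0  ⇒  (a,b)_∞ = -1.
v=17: a=17^2·(≡9), b=17^1·(≡5) mod 17; (9|17)=+1, (5|17)=-1; (−1)^{2·1·8}·(+1)^1·(-1)^2 = +1.
v=7: a=7^1·(≡6), b=7^1·(≡4) mod 7; (6|7)=-1, (4|7)=+1; (−1)^{1·1·3}·(-1)^1·(+1)^1 = +1.
v=2: v_2(a)=-2, v_2(b)=2; units ≡ 3, 3 (mod 8); ε·ε+αω+βω = 1·1+-2·1+2·1 ≡ 1  ⇒  (a,b)_2 = -1.
v=29: a=29^1·(≡20), b=29^0·(≡10) mod 29; (20|29)=+1, (10|29)=-1; (−1)^{1·0·14}·(+1)^0·(-1)^1 = -1.
v=41: a=41^1·(≡19), b=41^1·(≡3) mod 41; (19|41)=-1, (3|41)=-1; (−1)^{1·1·20}·(-1)^1·(-1)^1 = +1.
v=19: a=19^-1·(≡4), b=19^0·(≡2) mod 19; (4|19)=+1, (2|19)=-1; (−1)^{-1·0·9}·(+1)^0·(-1)^-1 = -1.
v=47: a=47^1·(≡9), b=47^-2·(≡6) mod 47; (9|47)=+1, (6|47)=+1; (−1)^{1·-2·23}·(+1)^-2·(+1)^1 = +1.
v=13: a=13^2·(≡12), b=13^-2·(≡1) mod 13; (12|13)=+1, (1|13)=+1; (−1)^{2·-2·6}·(+1)^-2·(+1)^2 = +1.
v=11: a=11^0·(≡10), b=11^2·(≡1) mod 11; (10|11)=-1, (1|11)=+1; (−1)^{0·2·5}·(-1)^2·(+1)^0 = +1.
v=5: a=5^0·(≡2), b=5^2·(≡3) mod 5; (2|5)=-1, (3|5)=-1; (−1)^{0·2·2}·(-1)^2·(-1)^0 = +1.
(-22297317, -14637 / ℚ) ramifies at {2, 19, 29, ∞}: a division algebra.

[2, 19, 29, inf]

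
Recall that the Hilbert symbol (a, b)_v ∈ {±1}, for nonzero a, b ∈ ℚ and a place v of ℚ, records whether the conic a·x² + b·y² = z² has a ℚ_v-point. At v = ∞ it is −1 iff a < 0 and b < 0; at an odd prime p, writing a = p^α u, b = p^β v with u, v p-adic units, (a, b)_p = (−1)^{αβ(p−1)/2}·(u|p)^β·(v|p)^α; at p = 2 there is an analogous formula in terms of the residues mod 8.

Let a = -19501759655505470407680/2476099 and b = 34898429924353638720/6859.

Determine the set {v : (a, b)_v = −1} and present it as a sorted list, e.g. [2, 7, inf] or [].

[11, 23, 37, 41]

(a, b) ≡ (-765682995, 270655) mod (ℚ^×)²; places V = {2, 3, 5, 7, 11, 19, 23, 37, 41, ∞}.
(a,b)_19: α=-5, u≡7; β=-3, v≡10 (mod 19); (7|19)=+1, (10|19)=-1; sign (−1)^1·+1^-3·-1^-5 = +1.
(a,b)_2: α=10, β=6; u≡5, v≡7 (mod 8); ε(u)ε(v)=0·1, αω(v)=10·0, βω(u)=6·1; sum ≡ 0  ⇒  +1.
(a,b)_3: α=13, u≡2; β=16, v≡1 (mod 3); (2|3)=-1, (1|3)=+1; sign (−1)^0·-1^16·+1^13 = +1.
(a,b)_23: α=3, u≡16; β=2, v≡22 (mod 23); (16|23)=+1, (22|23)=-1; sign (−1)^0·+1^2·-1^3 = -1.
(a,b)_37: α=1, u≡8; β=1, v≡16 (mod 37); (8|37)=-1, (16|37)=+1; sign (−1)^0·-1^1·+1^1 = -1.
(a,b)_∞: sgn(-765682995)=−, sgn(270655)=+, so +1.
(a,b)_11: α=1, u≡9; β=1, v≡5 (mod 11); (9|11)=+1, (5|11)=+1; sign (−1)^1·+1^1·+1^1 = -1.
(a,b)_5: α=1, u≡1; β=1, v≡1 (mod 5); (1|5)=+1, (1|5)=+1; sign (−1)^0·+1^1·+1^1 = +1.
(a,b)_7: α=1, u≡3; β=1, v≡4 (mod 7); (3|7)=-1, (4|7)=+1; sign (−1)^1·-1^1·+1^1 = +1.
(a,b)_41: α=3, u≡20; β=2, v≡26 (mod 41); (20|41)=+1, (26|41)=-1; sign (−1)^0·+1^2·-1^3 = -1.
Ram(-765682995, 270655) = {11, 23, 37, 41}; no ℚ_11-point on the conic.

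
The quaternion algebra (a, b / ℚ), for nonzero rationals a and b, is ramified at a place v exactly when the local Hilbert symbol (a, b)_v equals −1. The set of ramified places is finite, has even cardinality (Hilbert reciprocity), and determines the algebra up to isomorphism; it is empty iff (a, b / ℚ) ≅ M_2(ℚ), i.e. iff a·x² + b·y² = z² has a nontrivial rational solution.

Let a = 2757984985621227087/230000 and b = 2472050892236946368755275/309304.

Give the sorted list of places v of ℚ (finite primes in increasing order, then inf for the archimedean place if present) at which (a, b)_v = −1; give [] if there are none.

Mod squares: a ≡ 124729, b ≡ 30947466. Check v ∈ {∞, 2, 3, 5, 11, 17, 19, 23, 29, 37, 41}.
v=2: v_2(a)=-4, v_2(b)=-3; units ≡ 1, 5 (mod 8); ε·ε+αω+βω = 0·0+-4·1+-3·0 ≡ 0  ⇒  (a,b)_2 = +1.
v=37: a=37^4·(≡20), b=37^5·(≡26) mod 37; (20|37)=-1, (26|37)=+1; (−1)^{4·5·18}·(-1)^5·(+1)^4 = -1.
v=23: a=23^-1·(≡12), b=23^-1·(≡7) mod 23; (12|23)=+1, (7|23)=-1; (−1)^{-1·-1·11}·(+1)^-1·(-1)^-1 = +1.
v=41: a=41^0·(≡11), b=41^-2·(≡32) mod 41; (11|41)=-1, (32|41)=+1; (−1)^{0·-2·20}·(-1)^-2·(+1)^0 = +1.
v=11: a=11^1·(≡4), b=11^1·(≡8) mod 11; (4|11)=+1, (8|11)=-1; (−1)^{1·1·5}·(+1)^1·(-1)^1 = +1.
v=∞: 124729 > 0 and 30947466 > 0  ⇒  (a,b)_∞ = +1.
v=29: a=29^1·(≡4), b=29^1·(≡26) mod 29; (4|29)=+1, (26|29)=-1; (−1)^{1·1·14}·(+1)^1·(-1)^1 = -1.
v=3: a=3^2·(≡1), b=3^3·(≡1) mod 3; (1|3)=+1, (1|3)=+1; (−1)^{2·3·1}·(+1)^3·(+1)^2 = +1.
v=19: a=19^2·(≡10), b=19^3·(≡11) mod 19; (10|19)=-1, (11|19)=+1; (−1)^{2·3·9}·(-1)^3·(+1)^2 = -1.
v=5: a=5^-4·(≡4), b=5^2·(≡4) mod 5; (4|5)=+1, (4|5)=+1; (−1)^{-4·2·2}·(+1)^2·(+1)^-4 = +1.
v=17: a=17^5·(≡7), b=17^6·(≡3) mod 17; (7|17)=-1, (3|17)=-1; (−1)^{5·6·8}·(-1)^6·(-1)^5 = -1.
|Ram(124729, 30947466)| = 4, even; anisotropic at {17, 19, 29, 37}.

[17, 19, 29, 37]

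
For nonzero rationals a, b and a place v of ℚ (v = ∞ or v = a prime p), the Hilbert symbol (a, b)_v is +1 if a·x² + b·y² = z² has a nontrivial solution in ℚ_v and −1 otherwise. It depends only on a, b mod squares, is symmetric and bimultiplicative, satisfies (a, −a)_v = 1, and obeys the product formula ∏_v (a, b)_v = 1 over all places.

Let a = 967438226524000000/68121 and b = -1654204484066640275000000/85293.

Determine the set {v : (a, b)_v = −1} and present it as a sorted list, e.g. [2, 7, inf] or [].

[7, 23]

(a, b) ≡ (391, -39767) mod (ℚ^×)²; places V = {2, 3, 5, 7, 11, 13, 17, 19, 23, 29, ∞}.
(a,b)_23: α=1, u≡17; β=1, v≡22 (mod 23); (17|23)=-1, (22|23)=-1; sign (−1)^1·-1^1·-1^1 = -1.
(a,b)_5: α=6, u≡1; β=8, v≡2 (mod 5); (1|5)=+1, (2|5)=-1; sign (−1)^0·+1^8·-1^6 = +1.
(a,b)_29: α=-2, u≡27; β=0, v≡14 (mod 29); (27|29)=-1, (14|29)=-1; sign (−1)^0·-1^0·-1^-2 = +1.
(a,b)_7: α=2, u≡5; β=3, v≡6 (mod 7); (5|7)=-1, (6|7)=-1; sign (−1)^0·-1^3·-1^2 = -1.
(a,b)_19: α=2, u≡6; β=3, v≡5 (mod 19); (6|19)=+1, (5|19)=+1; sign (−1)^0·+1^3·+1^2 = +1.
(a,b)_13: α=0, u≡3; β=-1, v≡4 (mod 13); (3|13)=+1, (4|13)=+1; sign (−1)^0·+1^-1·+1^0 = +1.
(a,b)_2: α=8, β=6; u≡7, v≡1 (mod 8); ε(u)ε(v)=1·0, αω(v)=8·0, βω(u)=6·0; sum ≡ 0  ⇒  +1.
(a,b)_3: α=-4, u≡1; β=-8, v≡1 (mod 3); (1|3)=+1, (1|3)=+1; sign (−1)^0·+1^-8·+1^-4 = +1.
(a,b)_11: α=2, u≡8; β=4, v≡5 (mod 11); (8|11)=-1, (5|11)=+1; sign (−1)^0·-1^4·+1^2 = +1.
(a,b)_∞: sgn(391)=+, sgn(-39767)=−, so +1.
(a,b)_17: α=3, u≡6; β=4, v≡2 (mod 17); (6|17)=-1, (2|17)=+1; sign (−1)^0·-1^4·+1^3 = +1.
|Ram(391, -39767)| = 2, even; anisotropic at {7, 23}.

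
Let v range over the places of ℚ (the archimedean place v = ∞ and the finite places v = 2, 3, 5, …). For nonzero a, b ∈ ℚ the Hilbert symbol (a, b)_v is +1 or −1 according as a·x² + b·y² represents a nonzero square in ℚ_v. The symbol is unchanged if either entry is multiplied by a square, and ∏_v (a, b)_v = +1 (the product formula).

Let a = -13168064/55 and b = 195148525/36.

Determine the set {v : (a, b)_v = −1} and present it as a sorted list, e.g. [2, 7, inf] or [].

(a, b) ≡ (-230945, 46189) mod (ℚ^×)²; places V = {2, 3, 5, 7, 11, 13, 17, 19, ∞}.
(a,b)_19: α=1, u≡6; β=1, v≡13 (mod 19); (6|19)=+1, (13|19)=-1; sign (−1)^1·+1^1·-1^1 = +1.
(a,b)_7: α=2, u≡6; β=0, v≡5 (mod 7); (6|7)=-1, (5|7)=-1; sign (−1)^0·-1^0·-1^2 = +1.
(a,b)_3: α=0, u≡1; β=-2, v≡1 (mod 3); (1|3)=+1, (1|3)=+1; sign (−1)^0·+1^-2·+1^0 = +1.
(a,b)_17: α=1, u≡16; β=1, v≡12 (mod 17); (16|17)=+1, (12|17)=-1; sign (−1)^0·+1^1·-1^1 = -1.
(a,b)_5: α=-1, u≡1; β=2, v≡1 (mod 5); (1|5)=+1, (1|5)=+1; sign (−1)^0·+1^2·+1^-1 = +1.
(a,b)_11: α=-1, u≡5; β=1, v≡10 (mod 11); (5|11)=+1, (10|11)=-1; sign (−1)^1·+1^1·-1^-1 = +1.
(a,b)_2: α=6, β=-2; u≡7, v≡5 (mod 8); ε(u)ε(v)=1·0, αω(v)=6·1, βω(u)=-2·0; sum ≡ 0  ⇒  +1.
(a,b)_∞: sgn(-230945)=−, sgn(46189)=+, so +1.
(a,b)_13: α=1, u≡2; β=3, v≡10 (mod 13); (2|13)=-1, (10|13)=+1; sign (−1)^0·-1^3·+1^1 = -1.
Ram(-230945, 46189) = {13, 17}; no ℚ_13-point on the conic.

[13, 17]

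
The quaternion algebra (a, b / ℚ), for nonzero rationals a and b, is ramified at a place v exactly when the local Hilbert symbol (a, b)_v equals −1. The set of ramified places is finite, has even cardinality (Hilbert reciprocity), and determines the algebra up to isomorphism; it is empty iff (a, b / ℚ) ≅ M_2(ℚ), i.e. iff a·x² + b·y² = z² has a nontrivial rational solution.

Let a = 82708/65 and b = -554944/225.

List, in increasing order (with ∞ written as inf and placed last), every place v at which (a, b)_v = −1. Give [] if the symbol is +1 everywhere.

Mod squares: a ≡ 1344005, b ≡ -8671. Check v ∈ {∞, 2, 3, 5, 13, 23, 29, 31}.
v=3: a=3^0·(≡2), b=3^-2·(≡2) mod 3; (2|3)=-1, (2|3)=-1; (−1)^{0·-2·1}·(-1)^-2·(-1)^0 = +1.
v=2: v_2(a)=2, v_2(b)=6; units ≡ 5, 1 (mod 8); ε·ε+αω+βω = 0·0+2·0+6·1 ≡ 0  ⇒  (a,b)_2 = +1.
v=5: a=5^-1·(≡1), b=5^-2·(≡4) mod 5; (1|5)=+1, (4|5)=+1; (−1)^{-1·-2·2}·(+1)^-2·(+1)^-1 = +1.
v=13: a=13^-1·(≡3), b=13^1·(≡1) mod 13; (3|13)=+1, (1|13)=+1; (−1)^{-1·1·6}·(+1)^1·(+1)^-1 = +1.
v=31: a=31^1·(≡11), b=31^0·(≡10) mod 31; (11|31)=-1, (10|31)=+1; (−1)^{1·0·15}·(-1)^0·(+1)^1 = +1.
v=23: a=23^1·(≡21), b=23^1·(≡14) mod 23; (21|23)=-1, (14|23)=-1; (−1)^{1·1·11}·(-1)^1·(-1)^1 = -1.
v=29: a=29^1·(≡18), b=29^1·(≡16) mod 29; (18|29)=-1, (16|29)=+1; (−1)^{1·1·14}·(-1)^1·(+1)^1 = -1.
v=∞: 1344005 > 0 and -8671 < 0  ⇒  (a,b)_∞ = +1.
Ram(1344005, -8671) = {23, 29}; no ℚ_23-point on the conic.

[23, 29]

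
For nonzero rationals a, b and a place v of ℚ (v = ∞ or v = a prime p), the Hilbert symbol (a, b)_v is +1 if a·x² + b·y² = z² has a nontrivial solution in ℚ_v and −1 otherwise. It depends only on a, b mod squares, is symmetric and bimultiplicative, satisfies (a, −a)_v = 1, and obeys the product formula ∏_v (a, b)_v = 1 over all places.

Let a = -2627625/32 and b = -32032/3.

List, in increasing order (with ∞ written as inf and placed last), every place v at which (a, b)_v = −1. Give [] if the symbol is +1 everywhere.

[2, inf]

Mod squares: a ≡ -4290, b ≡ -6006. Check v ∈ {∞, 2, 3, 5, 7, 11, 13}.
v=5: a=5^3·(≡2), b=5^0·(≡1) mod 5; (2|5)=-1, (1|5)=+1; (−1)^{3·0·2}·(-1)^0·(+1)^3 = +1.
v=13: a=13^1·(≡2), b=13^1·(≡2) mod 13; (2|13)=-1, (2|13)=-1; (−1)^{1·1·6}·(-1)^1·(-1)^1 = +1.
v=11: a=11^1·(≡10), b=11^1·(≡1) mod 11; (10|11)=-1, (1|11)=+1; (−1)^{1·1·5}·(-1)^1·(+1)^1 = +1.
v=∞: -4290 < 0 and -6006 < 0  ⇒  (a,b)_∞ = -1.
v=7: a=7^2·(≡4), b=7^1·(≡3) mod 7; (4|7)=+1, (3|7)=-1; (−1)^{2·1·3}·(+1)^1·(-1)^2 = +1.
v=3: a=3^1·(≡1), b=3^-1·(≡2) mod 3; (1|3)=+1, (2|3)=-1; (−1)^{1·-1·1}·(+1)^-1·(-1)^1 = +1.
v=2: v_2(a)=-5, v_2(b)=5; units ≡ 7, 5 (mod 8); ε·ε+αω+βω = 1·0+-5·1+5·0 ≡ 1  ⇒  (a,b)_2 = -1.
|Ram(-4290, -6006)| = 2, even; anisotropic at {2, ∞}.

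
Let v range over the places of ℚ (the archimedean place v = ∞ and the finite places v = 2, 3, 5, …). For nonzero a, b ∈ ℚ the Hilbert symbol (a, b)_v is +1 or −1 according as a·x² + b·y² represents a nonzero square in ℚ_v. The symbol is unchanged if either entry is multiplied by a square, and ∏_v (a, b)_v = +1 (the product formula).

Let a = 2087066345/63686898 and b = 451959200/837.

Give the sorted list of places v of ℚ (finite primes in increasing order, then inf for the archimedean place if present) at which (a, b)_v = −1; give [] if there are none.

[]

Mod squares: a ≡ 46690, b ≡ 868434. Check v ∈ {∞, 2, 3, 5, 7, 11, 13, 19, 23, 29, 31}.
v=∞: 46690 > 0 and 868434 > 0  ⇒  (a,b)_∞ = +1.
v=2: v_2(a)=-1, v_2(b)=5; units ≡ 1, 1 (mod 8); ε·ε+αω+βω = 0·0+-1·0+5·0 ≡ 0  ⇒  (a,b)_2 = +1.
v=29: a=29^1·(≡8), b=29^1·(≡8) mod 29; (8|29)=-1, (8|29)=-1; (−1)^{1·1·14}·(-1)^1·(-1)^1 = +1.
v=19: a=19^-2·(≡7), b=19^0·(≡6) mod 19; (7|19)=+1, (6|19)=+1; (−1)^{-2·0·9}·(+1)^0·(+1)^-2 = +1.
v=13: a=13^2·(≡6), b=13^0·(≡6) mod 13; (6|13)=-1, (6|13)=-1; (−1)^{2·0·6}·(-1)^0·(-1)^2 = +1.
v=3: a=3^-6·(≡1), b=3^-3·(≡2) mod 3; (1|3)=+1, (2|3)=-1; (−1)^{-6·-3·1}·(+1)^-3·(-1)^-6 = +1.
v=31: a=31^0·(≡28), b=31^-1·(≡23) mod 31; (28|31)=+1, (23|31)=-1; (−1)^{0·-1·15}·(+1)^-1·(-1)^0 = +1.
v=5: a=5^1·(≡3), b=5^2·(≡4) mod 5; (3|5)=-1, (4|5)=+1; (−1)^{1·2·2}·(-1)^2·(+1)^1 = +1.
v=11: a=11^-2·(≡10), b=11^2·(≡7) mod 11; (10|11)=-1, (7|11)=-1; (−1)^{-2·2·5}·(-1)^2·(-1)^-2 = +1.
v=23: a=23^3·(≡16), b=23^1·(≡21) mod 23; (16|23)=+1, (21|23)=-1; (−1)^{3·1·11}·(+1)^1·(-1)^3 = +1.
v=7: a=7^1·(≡6), b=7^1·(≡2) mod 7; (6|7)=-1, (2|7)=+1; (−1)^{1·1·3}·(-1)^1·(+1)^1 = +1.
Every local symbol is +1, so the conic 46690·x² + 868434·y² = z² has ℚ_v-points for all v and hence a ℚ-point; (a, b / ℚ) ≅ M_2(ℚ).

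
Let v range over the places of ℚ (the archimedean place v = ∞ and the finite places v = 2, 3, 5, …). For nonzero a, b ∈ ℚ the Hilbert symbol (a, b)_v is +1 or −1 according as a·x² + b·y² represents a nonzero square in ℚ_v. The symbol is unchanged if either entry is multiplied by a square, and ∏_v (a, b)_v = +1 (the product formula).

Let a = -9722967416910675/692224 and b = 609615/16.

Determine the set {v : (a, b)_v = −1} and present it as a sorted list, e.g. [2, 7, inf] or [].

[5, 17, 19, 23]

Mod squares: a ≡ -323, b ≡ 67735. Check v ∈ {∞, 2, 3, 5, 13, 17, 19, 23, 31}.
v=∞: -323 < 0 and 67735 > 0  ⇒  (a,b)_∞ = +1.
v=2: v_2(a)=-12, v_2(b)=-4; units ≡ 5, 7 (mod 8); ε·ε+αω+βω = 0·1+-12·0+-4·1 ≡ 0  ⇒  (a,b)_2 = +1.
v=5: a=5^2·(≡2), b=5^1·(≡3) mod 5; (2|5)=-1, (3|5)=-1; (−1)^{2·1·2}·(-1)^1·(-1)^2 = -1.
v=19: a=19^3·(≡13), b=19^1·(≡2) mod 19; (13|19)=-1, (2|19)=-1; (−1)^{3·1·9}·(-1)^1·(-1)^3 = -1.
v=31: a=31^2·(≡16), b=31^1·(≡22) mod 31; (16|31)=+1, (22|31)=-1; (−1)^{2·1·15}·(+1)^1·(-1)^2 = +1.
v=17: a=17^1·(≡13), b=17^0·(≡5) mod 17; (13|17)=+1, (5|17)=-1; (−1)^{1·0·8}·(+1)^0·(-1)^1 = -1.
v=3: a=3^8·(≡1), b=3^2·(≡1) mod 3; (1|3)=+1, (1|3)=+1; (−1)^{8·2·1}·(+1)^2·(+1)^8 = +1.
v=13: a=13^-2·(≡8), b=13^0·(≡2) mod 13; (8|13)=-1, (2|13)=-1; (−1)^{-2·0·6}·(-1)^0·(-1)^-2 = +1.
v=23: a=23^2·(≡14), b=23^1·(≡2) mod 23; (14|23)=-1, (2|23)=+1; (−1)^{2·1·11}·(-1)^1·(+1)^2 = -1.
|Ram(-323, 67735)| = 4, even; anisotropic at {5, 17, 19, 23}.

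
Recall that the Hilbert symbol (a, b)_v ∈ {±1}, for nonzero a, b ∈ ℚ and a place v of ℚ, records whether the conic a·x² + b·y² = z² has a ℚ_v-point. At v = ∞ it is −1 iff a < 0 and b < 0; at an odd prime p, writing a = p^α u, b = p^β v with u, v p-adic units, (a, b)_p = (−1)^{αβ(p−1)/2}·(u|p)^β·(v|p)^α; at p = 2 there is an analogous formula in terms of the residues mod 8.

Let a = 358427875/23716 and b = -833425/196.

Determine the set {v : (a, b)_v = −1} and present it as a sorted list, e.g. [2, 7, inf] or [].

[2, 5, 17, 37, 47, 53]

(a, b) ≡ (235, -33337) mod (ℚ^×)²; places V = {2, 5, 7, 11, 13, 17, 19, 37, 47, 53, ∞}.
(a,b)_∞: sgn(235)=+, sgn(-33337)=−, so +1.
(a,b)_7: α=-2, u≡1; β=-2, v≡4 (mod 7); (1|7)=+1, (4|7)=+1; sign (−1)^0·+1^-2·+1^-2 = +1.
(a,b)_2: α=-2, β=-2; u≡3, v≡7 (mod 8); ε(u)ε(v)=1·1, αω(v)=-2·0, βω(u)=-2·1; sum ≡ 1  ⇒  -1.
(a,b)_53: α=0, u≡32; β=1, v≡52 (mod 53); (32|53)=-1, (52|53)=+1; sign (−1)^0·-1^1·+1^0 = -1.
(a,b)_17: α=0, u≡11; β=1, v≡6 (mod 17); (11|17)=-1, (6|17)=-1; sign (−1)^0·-1^1·-1^0 = -1.
(a,b)_37: α=0, u≡5; β=1, v≡31 (mod 37); (5|37)=-1, (31|37)=-1; sign (−1)^0·-1^1·-1^0 = -1.
(a,b)_11: α=-2, u≡4; β=0, v≡5 (mod 11); (4|11)=+1, (5|11)=+1; sign (−1)^0·+1^0·+1^-2 = +1.
(a,b)_13: α=2, u≡4; β=0, v≡5 (mod 13); (4|13)=+1, (5|13)=-1; sign (−1)^0·+1^0·-1^2 = +1.
(a,b)_19: α=2, u≡17; β=0, v≡8 (mod 19); (17|19)=+1, (8|19)=-1; sign (−1)^0·+1^0·-1^2 = +1.
(a,b)_47: α=1, u≡5; β=0, v≡15 (mod 47); (5|47)=-1, (15|47)=-1; sign (−1)^0·-1^0·-1^1 = -1.
(a,b)_5: α=3, u≡3; β=2, v≡3 (mod 5); (3|5)=-1, (3|5)=-1; sign (−1)^0·-1^2·-1^3 = -1.
(235, -33337 / ℚ) ramifies at {2, 5, 17, 37, 47, 53}: a division algebra.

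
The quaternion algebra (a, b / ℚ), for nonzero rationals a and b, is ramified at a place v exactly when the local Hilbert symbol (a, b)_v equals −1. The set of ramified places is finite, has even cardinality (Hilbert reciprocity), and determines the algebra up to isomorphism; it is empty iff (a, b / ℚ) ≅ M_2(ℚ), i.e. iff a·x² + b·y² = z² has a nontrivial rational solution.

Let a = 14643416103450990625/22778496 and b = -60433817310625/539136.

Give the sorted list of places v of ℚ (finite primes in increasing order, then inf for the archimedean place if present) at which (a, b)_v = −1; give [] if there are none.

[5, 13, 23, 43]

Mod squares: a ≡ 56810, b ≡ -21242. Check v ∈ {∞, 2, 3, 5, 7, 11, 13, 19, 23, 43}.
v=13: a=13^-3·(≡6), b=13^-1·(≡4) mod 13; (6|13)=-1, (4|13)=+1; (−1)^{-3·-1·6}·(-1)^-1·(+1)^-3 = -1.
v=11: a=11^2·(≡10), b=11^2·(≡7) mod 11; (10|11)=-1, (7|11)=-1; (−1)^{2·2·5}·(-1)^2·(-1)^2 = +1.
v=∞: 56810 > 0 and -21242 < 0  ⇒  (a,b)_∞ = +1.
v=3: a=3^-4·(≡2), b=3^-4·(≡1) mod 3; (2|3)=-1, (1|3)=+1; (−1)^{-4·-4·1}·(-1)^-4·(+1)^-4 = +1.
v=19: a=19^1·(≡16), b=19^1·(≡15) mod 19; (16|19)=+1, (15|19)=-1; (−1)^{1·1·9}·(+1)^1·(-1)^1 = +1.
v=23: a=23^3·(≡12), b=23^2·(≡22) mod 23; (12|23)=+1, (22|23)=-1; (−1)^{3·2·11}·(+1)^2·(-1)^3 = -1.
v=2: v_2(a)=-7, v_2(b)=-9; units ≡ 5, 3 (mod 8); ε·ε+αω+βω = 0·1+-7·1+-9·1 ≡ 0  ⇒  (a,b)_2 = +1.
v=7: a=7^2·(≡5), b=7^0·(≡6) mod 7; (5|7)=-1, (6|7)=-1; (−1)^{2·0·3}·(-1)^0·(-1)^2 = +1.
v=5: a=5^5·(≡2), b=5^4·(≡3) mod 5; (2|5)=-1, (3|5)=-1; (−1)^{5·4·2}·(-1)^4·(-1)^5 = -1.
v=43: a=43^4·(≡39), b=43^3·(≡20) mod 43; (39|43)=-1, (20|43)=-1; (−1)^{4·3·21}·(-1)^3·(-1)^4 = -1.
Ram(56810, -21242) = {5, 13, 23, 43}; no ℚ_5-point on the conic.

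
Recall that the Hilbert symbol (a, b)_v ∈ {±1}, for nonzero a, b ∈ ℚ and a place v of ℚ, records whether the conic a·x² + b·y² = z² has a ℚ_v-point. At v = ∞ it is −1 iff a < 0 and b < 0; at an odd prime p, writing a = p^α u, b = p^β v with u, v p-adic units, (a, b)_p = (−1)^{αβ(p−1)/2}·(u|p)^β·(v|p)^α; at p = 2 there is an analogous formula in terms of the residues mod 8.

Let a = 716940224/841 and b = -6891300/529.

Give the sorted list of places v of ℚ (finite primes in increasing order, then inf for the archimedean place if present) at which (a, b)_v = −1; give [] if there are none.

(a, b) ≡ (31031, -7657) mod (ℚ^×)²; places V = {2, 3, 5, 7, 11, 13, 19, 23, 29, 31, ∞}.
(a,b)_7: α=1, u≡1; β=0, v≡1 (mod 7); (1|7)=+1, (1|7)=+1; sign (−1)^0·+1^0·+1^1 = +1.
(a,b)_2: α=6, β=2; u≡7, v≡7 (mod 8); ε(u)ε(v)=1·1, αω(v)=6·0, βω(u)=2·0; sum ≡ 1  ⇒  -1.
(a,b)_29: α=-2, u≡20; β=0, v≡4 (mod 29); (20|29)=+1, (4|29)=+1; sign (−1)^0·+1^0·+1^-2 = +1.
(a,b)_11: α=1, u≡4; β=0, v≡2 (mod 11); (4|11)=+1, (2|11)=-1; sign (−1)^0·+1^0·-1^1 = -1.
(a,b)_∞: sgn(31031)=+, sgn(-7657)=−, so +1.
(a,b)_3: α=0, u≡2; β=2, v≡2 (mod 3); (2|3)=-1, (2|3)=-1; sign (−1)^0·-1^2·-1^0 = +1.
(a,b)_23: α=0, u≡9; β=-2, v≡6 (mod 23); (9|23)=+1, (6|23)=+1; sign (−1)^0·+1^-2·+1^0 = +1.
(a,b)_19: α=2, u≡17; β=1, v≡3 (mod 19); (17|19)=+1, (3|19)=-1; sign (−1)^0·+1^1·-1^2 = +1.
(a,b)_5: α=0, u≡4; β=2, v≡2 (mod 5); (4|5)=+1, (2|5)=-1; sign (−1)^0·+1^2·-1^0 = +1.
(a,b)_31: α=1, u≡28; β=1, v≡16 (mod 31); (28|31)=+1, (16|31)=+1; sign (−1)^1·+1^1·+1^1 = -1.
(a,b)_13: α=1, u≡7; β=1, v≡3 (mod 13); (7|13)=-1, (3|13)=+1; sign (−1)^0·-1^1·+1^1 = -1.
(31031, -7657 / ℚ) ramifies at {2, 11, 13, 31}: a division algebra.

[2, 11, 13, 31]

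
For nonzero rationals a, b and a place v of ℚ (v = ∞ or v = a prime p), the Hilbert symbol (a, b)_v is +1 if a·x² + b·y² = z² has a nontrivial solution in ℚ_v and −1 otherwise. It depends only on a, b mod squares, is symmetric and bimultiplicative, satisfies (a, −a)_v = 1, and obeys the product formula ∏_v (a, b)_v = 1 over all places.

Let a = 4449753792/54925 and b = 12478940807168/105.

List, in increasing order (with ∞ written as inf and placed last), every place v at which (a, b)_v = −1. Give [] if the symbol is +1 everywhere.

[2, 7, 11, 19]

(a, b) ≡ (8151, 3990) mod (ℚ^×)²; places V = {2, 3, 5, 7, 11, 13, 19, 37, ∞}.
(a,b)_∞: sgn(8151)=+, sgn(3990)=+, so +1.
(a,b)_11: α=1, u≡4; β=4, v≡8 (mod 11); (4|11)=+1, (8|11)=-1; sign (−1)^0·+1^4·-1^1 = -1.
(a,b)_13: α=-3, u≡10; β=0, v≡4 (mod 13); (10|13)=+1, (4|13)=+1; sign (−1)^0·+1^0·+1^-3 = +1.
(a,b)_7: α=0, u≡5; β=-1, v≡3 (mod 7); (5|7)=-1, (3|7)=-1; sign (−1)^0·-1^-1·-1^0 = -1.
(a,b)_5: α=-2, u≡1; β=-1, v≡3 (mod 5); (1|5)=+1, (3|5)=-1; sign (−1)^0·+1^-1·-1^-2 = +1.
(a,b)_2: α=6, β=15; u≡7, v≡3 (mod 8); ε(u)ε(v)=1·1, αω(v)=6·1, βω(u)=15·0; sum ≡ 1  ⇒  -1.
(a,b)_37: α=2, u≡30; β=2, v≡18 (mod 37); (30|37)=+1, (18|37)=-1; sign (−1)^0·+1^2·-1^2 = +1.
(a,b)_19: α=1, u≡1; β=1, v≡17 (mod 19); (1|19)=+1, (17|19)=+1; sign (−1)^1·+1^1·+1^1 = -1.
(a,b)_3: α=5, u≡2; β=-1, v≡1 (mod 3); (2|3)=-1, (1|3)=+1; sign (−1)^1·-1^-1·+1^5 = +1.
(8151, 3990 / ℚ) ramifies at {2, 7, 11, 19}: a division algebra.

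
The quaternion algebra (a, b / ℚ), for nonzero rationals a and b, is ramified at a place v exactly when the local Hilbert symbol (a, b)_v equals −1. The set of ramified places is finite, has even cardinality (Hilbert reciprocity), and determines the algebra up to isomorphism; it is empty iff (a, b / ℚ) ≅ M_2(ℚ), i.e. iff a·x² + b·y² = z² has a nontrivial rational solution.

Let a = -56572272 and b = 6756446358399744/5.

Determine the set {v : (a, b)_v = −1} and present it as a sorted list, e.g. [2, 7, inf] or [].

[5, 29]

(a, b) ≡ (-392863, 95) mod (ℚ^×)²; places V = {2, 3, 5, 19, 23, 29, 31, ∞}.
(a,b)_5: α=0, u≡3; β=-1, v≡4 (mod 5); (3|5)=-1, (4|5)=+1; sign (−1)^0·-1^-1·+1^0 = -1.
(a,b)_3: α=2, u≡2; β=2, v≡2 (mod 3); (2|3)=-1, (2|3)=-1; sign (−1)^0·-1^2·-1^2 = +1.
(a,b)_19: α=1, u≡2; β=3, v≡6 (mod 19); (2|19)=-1, (6|19)=+1; sign (−1)^1·-1^3·+1^1 = +1.
(a,b)_29: α=1, u≡4; β=2, v≡19 (mod 29); (4|29)=+1, (19|29)=-1; sign (−1)^0·+1^2·-1^1 = -1.
(a,b)_31: α=1, u≡27; β=2, v≡4 (mod 31); (27|31)=-1, (4|31)=+1; sign (−1)^0·-1^2·+1^1 = +1.
(a,b)_2: α=4, β=8; u≡1, v≡7 (mod 8); ε(u)ε(v)=0·1, αω(v)=4·0, βω(u)=8·0; sum ≡ 0  ⇒  +1.
(a,b)_∞: sgn(-392863)=−, sgn(95)=+, so +1.
(a,b)_23: α=1, u≡2; β=2, v≡16 (mod 23); (2|23)=+1, (16|23)=+1; sign (−1)^0·+1^2·+1^1 = +1.
(-392863, 95 / ℚ) ramifies at {5, 29}: a division algebra.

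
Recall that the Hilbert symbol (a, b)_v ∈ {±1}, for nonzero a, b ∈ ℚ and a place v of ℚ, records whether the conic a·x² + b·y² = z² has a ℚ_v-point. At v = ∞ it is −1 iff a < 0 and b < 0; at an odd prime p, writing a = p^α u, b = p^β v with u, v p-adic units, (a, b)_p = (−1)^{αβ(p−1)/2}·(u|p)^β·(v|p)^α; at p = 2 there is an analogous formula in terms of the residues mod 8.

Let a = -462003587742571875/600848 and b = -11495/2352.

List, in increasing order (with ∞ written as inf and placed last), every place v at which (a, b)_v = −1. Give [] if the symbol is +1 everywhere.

[5, inf]

(a, b) ≡ (-124355, -285) mod (ℚ^×)²; places V = {2, 3, 5, 7, 11, 13, 17, 19, 47, ∞}.
(a,b)_5: α=5, u≡4; β=1, v≡3 (mod 5); (4|5)=+1, (3|5)=-1; sign (−1)^0·+1^1·-1^5 = -1.
(a,b)_11: α=3, u≡3; β=2, v≡9 (mod 11); (3|11)=+1, (9|11)=+1; sign (−1)^0·+1^2·+1^3 = +1.
(a,b)_19: α=3, u≡15; β=1, v≡4 (mod 19); (15|19)=-1, (4|19)=+1; sign (−1)^1·-1^1·+1^3 = +1.
(a,b)_2: α=-4, β=-4; u≡5, v≡3 (mod 8); ε(u)ε(v)=0·1, αω(v)=-4·1, βω(u)=-4·1; sum ≡ 0  ⇒  +1.
(a,b)_47: α=-2, u≡28; β=0, v≡10 (mod 47); (28|47)=+1, (10|47)=-1; sign (−1)^0·+1^0·-1^-2 = +1.
(a,b)_3: α=4, u≡1; β=-1, v≡1 (mod 3); (1|3)=+1, (1|3)=+1; sign (−1)^0·+1^-1·+1^4 = +1.
(a,b)_17: α=-1, u≡6; β=0, v≡8 (mod 17); (6|17)=-1, (8|17)=+1; sign (−1)^0·-1^0·+1^-1 = +1.
(a,b)_∞: sgn(-124355)=−, sgn(-285)=−, so -1.
(a,b)_7: α=1, u≡4; β=-2, v≡1 (mod 7); (4|7)=+1, (1|7)=+1; sign (−1)^0·+1^-2·+1^1 = +1.
(a,b)_13: α=4, u≡12; β=0, v≡3 (mod 13); (12|13)=+1, (3|13)=+1; sign (−1)^0·+1^0·+1^4 = +1.
|Ram(-124355, -285)| = 2, even; anisotropic at {5, ∞}.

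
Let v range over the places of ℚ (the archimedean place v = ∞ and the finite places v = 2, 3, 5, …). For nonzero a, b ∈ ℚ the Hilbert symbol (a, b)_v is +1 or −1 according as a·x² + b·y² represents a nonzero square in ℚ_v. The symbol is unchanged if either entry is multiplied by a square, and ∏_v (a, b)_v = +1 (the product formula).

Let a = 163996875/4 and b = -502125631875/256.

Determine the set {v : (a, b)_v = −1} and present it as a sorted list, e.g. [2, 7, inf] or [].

Mod squares: a ≡ 595, b ≡ -51. Check v ∈ {∞, 2, 3, 5, 7, 17}.
v=2: v_2(a)=-2, v_2(b)=-8; units ≡ 3, 5 (mod 8); ε·ε+αω+βω = 1·0+-2·1+-8·1 ≡ 0  ⇒  (a,b)_2 = +1.
v=17: a=17^1·(≡1), b=17^1·(≡3) mod 17; (1|17)=+1, (3|17)=-1; (−1)^{1·1·8}·(+1)^1·(-1)^1 = -1.
v=5: a=5^5·(≡1), b=5^4·(≡4) mod 5; (1|5)=+1, (4|5)=+1; (−1)^{5·4·2}·(+1)^4·(+1)^5 = +1.
v=∞: 595 > 0 and -51 < 0  ⇒  (a,b)_∞ = +1.
v=3: a=3^2·(≡1), b=3^9·(≡1) mod 3; (1|3)=+1, (1|3)=+1; (−1)^{2·9·1}·(+1)^9·(+1)^2 = +1.
v=7: a=7^3·(≡1), b=7^4·(≡5) mod 7; (1|7)=+1, (5|7)=-1; (−1)^{3·4·3}·(+1)^4·(-1)^3 = -1.
|Ram(595, -51)| = 2, even; anisotropic at {7, 17}.

[7, 17]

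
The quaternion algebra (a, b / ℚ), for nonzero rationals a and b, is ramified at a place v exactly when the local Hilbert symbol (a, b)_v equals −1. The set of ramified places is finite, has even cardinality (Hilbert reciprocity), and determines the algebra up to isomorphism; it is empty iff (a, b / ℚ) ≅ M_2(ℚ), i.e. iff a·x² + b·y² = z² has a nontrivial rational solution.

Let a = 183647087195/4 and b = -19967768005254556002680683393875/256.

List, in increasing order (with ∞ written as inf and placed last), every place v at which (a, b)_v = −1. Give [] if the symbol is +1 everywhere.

[7, 11, 17, 19]

(a, b) ≡ (12155, -124355) mod (ℚ^×)²; places V = {2, 3, 5, 7, 11, 13, 17, 19, 23, ∞}.
(a,b)_17: α=1, u≡9; β=3, v≡14 (mod 17); (9|17)=+1, (14|17)=-1; sign (−1)^0·+1^3·-1^1 = -1.
(a,b)_13: α=5, u≡1; β=10, v≡3 (mod 13); (1|13)=+1, (3|13)=+1; sign (−1)^0·+1^10·+1^5 = +1.
(a,b)_11: α=1, u≡9; β=3, v≡4 (mod 11); (9|11)=+1, (4|11)=+1; sign (−1)^1·+1^3·+1^1 = -1.
(a,b)_∞: sgn(12155)=+, sgn(-124355)=−, so +1.
(a,b)_2: α=-2, β=-8; u≡3, v≡5 (mod 8); ε(u)ε(v)=1·0, αω(v)=-2·1, βω(u)=-8·1; sum ≡ 0  ⇒  +1.
(a,b)_19: α=0, u≡15; β=1, v≡15 (mod 19); (15|19)=-1, (15|19)=-1; sign (−1)^0·-1^1·-1^0 = -1.
(a,b)_23: α=2, u≡15; β=6, v≡9 (mod 23); (15|23)=-1, (9|23)=+1; sign (−1)^0·-1^6·+1^2 = +1.
(a,b)_3: α=0, u≡2; β=2, v≡1 (mod 3); (2|3)=-1, (1|3)=+1; sign (−1)^0·-1^2·+1^0 = +1.
(a,b)_7: α=0, u≡3; β=1, v≡1 (mod 7); (3|7)=-1, (1|7)=+1; sign (−1)^0·-1^1·+1^0 = -1.
(a,b)_5: α=1, u≡1; β=3, v≡4 (mod 5); (1|5)=+1, (4|5)=+1; sign (−1)^0·+1^3·+1^1 = +1.
|Ram(12155, -124355)| = 4, even; anisotropic at {7, 11, 17, 19}.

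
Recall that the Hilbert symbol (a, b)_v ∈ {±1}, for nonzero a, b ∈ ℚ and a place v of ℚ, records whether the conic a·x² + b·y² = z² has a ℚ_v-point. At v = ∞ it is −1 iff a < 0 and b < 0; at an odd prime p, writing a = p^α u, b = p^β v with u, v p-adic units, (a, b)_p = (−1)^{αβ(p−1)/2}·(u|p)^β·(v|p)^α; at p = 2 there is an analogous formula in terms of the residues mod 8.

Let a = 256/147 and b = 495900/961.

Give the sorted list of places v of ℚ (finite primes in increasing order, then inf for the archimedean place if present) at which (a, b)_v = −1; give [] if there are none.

[2, 3, 19, 29]

(a, b) ≡ (3, 551) mod (ℚ^×)²; places V = {2, 3, 5, 7, 19, 29, 31, ∞}.
(a,b)_19: α=0, u≡2; β=1, v≡15 (mod 19); (2|19)=-1, (15|19)=-1; sign (−1)^0·-1^1·-1^0 = -1.
(a,b)_29: α=0, u≡12; β=1, v≡12 (mod 29); (12|29)=-1, (12|29)=-1; sign (−1)^0·-1^1·-1^0 = -1.
(a,b)_2: α=8, β=2; u≡3, v≡7 (mod 8); ε(u)ε(v)=1·1, αω(v)=8·0, βω(u)=2·1; sum ≡ 1  ⇒  -1.
(a,b)_∞: sgn(3)=+, sgn(551)=+, so +1.
(a,b)_7: α=-2, u≡6; β=0, v≡3 (mod 7); (6|7)=-1, (3|7)=-1; sign (−1)^0·-1^0·-1^-2 = +1.
(a,b)_3: α=-1, u≡1; β=2, v≡2 (mod 3); (1|3)=+1, (2|3)=-1; sign (−1)^0·+1^2·-1^-1 = -1.
(a,b)_31: α=0, u≡30; β=-2, v≡24 (mod 31); (30|31)=-1, (24|31)=-1; sign (−1)^0·-1^-2·-1^0 = +1.
(a,b)_5: α=0, u≡3; β=2, v≡1 (mod 5); (3|5)=-1, (1|5)=+1; sign (−1)^0·-1^2·+1^0 = +1.
Ram(3, 551) = {2, 3, 19, 29}; no ℚ_2-point on the conic.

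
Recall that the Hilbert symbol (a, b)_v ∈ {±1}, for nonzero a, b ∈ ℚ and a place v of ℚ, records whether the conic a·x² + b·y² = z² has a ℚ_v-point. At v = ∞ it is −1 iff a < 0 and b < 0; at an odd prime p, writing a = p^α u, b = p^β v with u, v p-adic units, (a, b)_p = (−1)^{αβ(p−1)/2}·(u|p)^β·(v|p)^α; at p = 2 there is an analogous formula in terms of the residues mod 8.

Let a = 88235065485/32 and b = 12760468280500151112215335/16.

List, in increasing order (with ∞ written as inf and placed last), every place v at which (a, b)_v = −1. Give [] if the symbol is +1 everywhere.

[5, 7, 23, 31]

(a, b) ≡ (38570, 67735) mod (ℚ^×)²; places V = {2, 3, 5, 7, 19, 23, 29, 31, ∞}.
(a,b)_29: α=1, u≡6; β=2, v≡4 (mod 29); (6|29)=+1, (4|29)=+1; sign (−1)^0·+1^2·+1^1 = +1.
(a,b)_31: α=2, u≡23; β=5, v≡15 (mod 31); (23|31)=-1, (15|31)=-1; sign (−1)^0·-1^5·-1^2 = -1.
(a,b)_7: α=1, u≡2; β=4, v≡6 (mod 7); (2|7)=+1, (6|7)=-1; sign (−1)^0·+1^4·-1^1 = -1.
(a,b)_3: α=2, u≡2; β=0, v≡1 (mod 3); (2|3)=-1, (1|3)=+1; sign (−1)^0·-1^0·+1^2 = +1.
(a,b)_2: α=-5, β=-4; u≡5, v≡7 (mod 8); ε(u)ε(v)=0·1, αω(v)=-5·0, βω(u)=-4·1; sum ≡ 0  ⇒  +1.
(a,b)_19: α=1, u≡16; β=3, v≡15 (mod 19); (16|19)=+1, (15|19)=-1; sign (−1)^1·+1^3·-1^1 = +1.
(a,b)_23: α=2, u≡14; β=5, v≡4 (mod 23); (14|23)=-1, (4|23)=+1; sign (−1)^0·-1^5·+1^2 = -1.
(a,b)_∞: sgn(38570)=+, sgn(67735)=+, so +1.
(a,b)_5: α=1, u≡1; β=1, v≡2 (mod 5); (1|5)=+1, (2|5)=-1; sign (−1)^0·+1^1·-1^1 = -1.
(38570, 67735 / ℚ) ramifies at {5, 7, 23, 31}: a division algebra.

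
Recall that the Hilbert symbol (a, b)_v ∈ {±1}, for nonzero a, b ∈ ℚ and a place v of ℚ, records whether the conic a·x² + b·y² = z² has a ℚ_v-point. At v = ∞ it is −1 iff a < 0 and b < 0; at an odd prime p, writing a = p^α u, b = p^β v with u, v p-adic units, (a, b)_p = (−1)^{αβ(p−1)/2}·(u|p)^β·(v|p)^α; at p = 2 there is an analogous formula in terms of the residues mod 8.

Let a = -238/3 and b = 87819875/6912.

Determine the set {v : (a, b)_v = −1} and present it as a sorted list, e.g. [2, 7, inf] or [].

[3, 17]

(a, b) ≡ (-714, 36465) mod (ℚ^×)²; places V = {2, 3, 5, 7, 11, 13, 17, ∞}.
(a,b)_17: α=1, u≡1; β=3, v≡11 (mod 17); (1|17)=+1, (11|17)=-1; sign (−1)^0·+1^3·-1^1 = -1.
(a,b)_7: α=1, u≡5; β=0, v≡1 (mod 7); (5|7)=-1, (1|7)=+1; sign (−1)^0·-1^0·+1^1 = +1.
(a,b)_5: α=0, u≡4; β=3, v≡2 (mod 5); (4|5)=+1, (2|5)=-1; sign (−1)^0·+1^3·-1^0 = +1.
(a,b)_∞: sgn(-714)=−, sgn(36465)=+, so +1.
(a,b)_3: α=-1, u≡2; β=-3, v≡2 (mod 3); (2|3)=-1, (2|3)=-1; sign (−1)^1·-1^-3·-1^-1 = -1.
(a,b)_2: α=1, β=-8; u≡3, v≡1 (mod 8); ε(u)ε(v)=1·0, αω(v)=1·0, βω(u)=-8·1; sum ≡ 0  ⇒  +1.
(a,b)_11: α=0, u≡5; β=1, v≡3 (mod 11); (5|11)=+1, (3|11)=+1; sign (−1)^0·+1^1·+1^0 = +1.
(a,b)_13: α=0, u≡3; β=1, v≡9 (mod 13); (3|13)=+1, (9|13)=+1; sign (−1)^0·+1^1·+1^0 = +1.
Ram(-714, 36465) = {3, 17}; no ℚ_3-point on the conic.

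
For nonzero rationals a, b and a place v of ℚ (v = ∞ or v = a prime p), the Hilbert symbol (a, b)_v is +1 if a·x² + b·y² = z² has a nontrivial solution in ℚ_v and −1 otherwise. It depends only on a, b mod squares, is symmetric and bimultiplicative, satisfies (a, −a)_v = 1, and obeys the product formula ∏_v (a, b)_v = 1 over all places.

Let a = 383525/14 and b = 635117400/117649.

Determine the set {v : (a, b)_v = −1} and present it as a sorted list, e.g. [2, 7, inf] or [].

[2, 23]

Mod squares: a ≡ 406, b ≡ 1334. Check v ∈ {∞, 2, 3, 5, 7, 23, 29}.
v=23: a=23^2·(≡14), b=23^3·(≡9) mod 23; (14|23)=-1, (9|23)=+1; (−1)^{2·3·11}·(-1)^3·(+1)^2 = -1.
v=7: a=7^-1·(≡1), b=7^-6·(≡1) mod 7; (1|7)=+1, (1|7)=+1; (−1)^{-1·-6·3}·(+1)^-6·(+1)^-1 = +1.
v=∞: 406 > 0 and 1334 > 0  ⇒  (a,b)_∞ = +1.
v=5: a=5^2·(≡4), b=5^2·(≡4) mod 5; (4|5)=+1, (4|5)=+1; (−1)^{2·2·2}·(+1)^2·(+1)^2 = +1.
v=29: a=29^1·(≡27), b=29^1·(≡21) mod 29; (27|29)=-1, (21|29)=-1; (−1)^{1·1·14}·(-1)^1·(-1)^1 = +1.
v=3: a=3^0·(≡1), b=3^2·(≡2) mod 3; (1|3)=+1, (2|3)=-1; (−1)^{0·2·1}·(+1)^2·(-1)^0 = +1.
v=2: v_2(a)=-1, v_2(b)=3; units ≡ 3, 3 (mod 8); ε·ε+αω+βω = 1·1+-1·1+3·1 ≡ 1  ⇒  (a,b)_2 = -1.
|Ram(406, 1334)| = 2, even; anisotropic at {2, 23}.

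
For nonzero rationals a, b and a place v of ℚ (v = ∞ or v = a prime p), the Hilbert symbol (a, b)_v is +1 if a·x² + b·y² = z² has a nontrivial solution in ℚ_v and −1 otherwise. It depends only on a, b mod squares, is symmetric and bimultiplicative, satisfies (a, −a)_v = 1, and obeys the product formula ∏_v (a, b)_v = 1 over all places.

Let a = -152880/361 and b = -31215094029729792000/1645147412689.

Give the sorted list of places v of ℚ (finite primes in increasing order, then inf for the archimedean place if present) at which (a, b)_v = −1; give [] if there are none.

(a, b) ≡ (-195, -70) mod (ℚ^×)²; places V = {2, 3, 5, 7, 11, 13, 17, 19, ∞}.
(a,b)_7: α=2, u≡4; β=7, v≡4 (mod 7); (4|7)=+1, (4|7)=+1; sign (−1)^0·+1^7·+1^2 = +1.
(a,b)_13: α=1, u≡7; β=4, v≡7 (mod 13); (7|13)=-1, (7|13)=-1; sign (−1)^0·-1^4·-1^1 = -1.
(a,b)_11: α=0, u≡1; β=-2, v≡8 (mod 11); (1|11)=+1, (8|11)=-1; sign (−1)^0·+1^-2·-1^0 = +1.
(a,b)_19: α=-2, u≡13; β=-6, v≡1 (mod 19); (13|19)=-1, (1|19)=+1; sign (−1)^0·-1^-6·+1^-2 = +1.
(a,b)_5: α=1, u≡4; β=3, v≡1 (mod 5); (4|5)=+1, (1|5)=+1; sign (−1)^0·+1^3·+1^1 = +1.
(a,b)_∞: sgn(-195)=−, sgn(-70)=−, so -1.
(a,b)_17: α=0, u≡13; β=-2, v≡13 (mod 17); (13|17)=+1, (13|17)=+1; sign (−1)^0·+1^-2·+1^0 = +1.
(a,b)_3: α=1, u≡1; β=4, v≡2 (mod 3); (1|3)=+1, (2|3)=-1; sign (−1)^0·+1^4·-1^1 = -1.
(a,b)_2: α=4, β=17; u≡5, v≡5 (mod 8); ε(u)ε(v)=0·0, αω(v)=4·1, βω(u)=17·1; sum ≡ 1  ⇒  -1.
|Ram(-195, -70)| = 4, even; anisotropic at {2, 3, 13, ∞}.

[2, 3, 13, inf]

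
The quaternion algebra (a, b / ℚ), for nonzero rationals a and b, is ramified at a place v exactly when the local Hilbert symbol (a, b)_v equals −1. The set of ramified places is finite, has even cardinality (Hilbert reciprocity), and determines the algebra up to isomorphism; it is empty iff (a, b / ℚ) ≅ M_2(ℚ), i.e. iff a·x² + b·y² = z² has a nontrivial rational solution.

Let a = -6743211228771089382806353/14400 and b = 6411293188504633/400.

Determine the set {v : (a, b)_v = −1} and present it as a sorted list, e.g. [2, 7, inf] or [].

[17, 23, 37, 47]

Mod squares: a ≡ -6095713, b ≡ 100162370737. Check v ∈ {∞, 2, 3, 5, 11, 13, 17, 19, 23, 29, 37, 43, 47}.
v=13: a=13^1·(≡3), b=13^1·(≡12) mod 13; (3|13)=+1, (12|13)=+1; (−1)^{1·1·6}·(+1)^1·(+1)^1 = +1.
v=19: a=19^1·(≡6), b=19^1·(≡12) mod 19; (6|19)=+1, (12|19)=-1; (−1)^{1·1·9}·(+1)^1·(-1)^1 = +1.
v=17: a=17^2·(≡7), b=17^1·(≡11) mod 17; (7|17)=-1, (11|17)=-1; (−1)^{2·1·8}·(-1)^1·(-1)^2 = -1.
v=5: a=5^-2·(≡2), b=5^-2·(≡3) mod 5; (2|5)=-1, (3|5)=-1; (−1)^{-2·-2·2}·(-1)^-2·(-1)^-2 = +1.
v=43: a=43^2·(≡16), b=43^1·(≡18) mod 43; (16|43)=+1, (18|43)=-1; (−1)^{2·1·21}·(+1)^1·(-1)^2 = +1.
v=29: a=29^1·(≡16), b=29^1·(≡4) mod 29; (16|29)=+1, (4|29)=+1; (−1)^{1·1·14}·(+1)^1·(+1)^1 = +1.
v=3: a=3^-2·(≡2), b=3^0·(≡1) mod 3; (2|3)=-1, (1|3)=+1; (−1)^{-2·0·1}·(-1)^0·(+1)^-2 = +1.
v=23: a=23^3·(≡5), b=23^2·(≡11) mod 23; (5|23)=-1, (11|23)=-1; (−1)^{3·2·11}·(-1)^2·(-1)^3 = -1.
v=∞: -6095713 < 0 and 100162370737 > 0  ⇒  (a,b)_∞ = +1.
v=47: a=47^2·(≡26), b=47^1·(≡33) mod 47; (26|47)=-1, (33|47)=-1; (−1)^{2·1·23}·(-1)^1·(-1)^2 = -1.
v=37: a=37^1·(≡28), b=37^1·(≡23) mod 37; (28|37)=+1, (23|37)=-1; (−1)^{1·1·18}·(+1)^1·(-1)^1 = -1.
v=11: a=11^6·(≡4), b=11^3·(≡8) mod 11; (4|11)=+1, (8|11)=-1; (−1)^{6·3·5}·(+1)^3·(-1)^6 = +1.
v=2: v_2(a)=-6, v_2(b)=-4; units ≡ 7, 1 (mod 8); ε·ε+αω+βω = 1·0+-6·0+-4·0 ≡ 0  ⇒  (a,b)_2 = +1.
Ram(-6095713, 100162370737) = {17, 23, 37, 47}; no ℚ_17-point on the conic.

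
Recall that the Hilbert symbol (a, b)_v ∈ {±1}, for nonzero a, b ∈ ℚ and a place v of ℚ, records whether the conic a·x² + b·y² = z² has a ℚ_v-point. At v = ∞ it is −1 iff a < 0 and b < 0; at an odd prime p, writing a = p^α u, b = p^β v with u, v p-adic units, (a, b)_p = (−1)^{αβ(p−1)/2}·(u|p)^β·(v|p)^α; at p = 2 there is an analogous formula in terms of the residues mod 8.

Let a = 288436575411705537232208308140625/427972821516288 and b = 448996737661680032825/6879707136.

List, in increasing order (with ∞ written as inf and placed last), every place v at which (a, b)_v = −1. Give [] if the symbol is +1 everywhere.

(a, b) ≡ (5187, 17) mod (ℚ^×)²; places V = {2, 3, 5, 7, 11, 13, 17, 19, ∞}.
(a,b)_2: α=-28, β=-20; u≡3, v≡1 (mod 8); ε(u)ε(v)=1·0, αω(v)=-28·0, βω(u)=-20·1; sum ≡ 0  ⇒  +1.
(a,b)_11: α=6, u≡10; β=4, v≡6 (mod 11); (10|11)=-1, (6|11)=-1; sign (−1)^0·-1^4·-1^6 = +1.
(a,b)_19: α=3, u≡6; β=2, v≡11 (mod 19); (6|19)=+1, (11|19)=+1; sign (−1)^0·+1^2·+1^3 = +1.
(a,b)_∞: sgn(5187)=+, sgn(17)=+, so +1.
(a,b)_17: α=10, u≡8; β=7, v≡1 (mod 17); (8|17)=+1, (1|17)=+1; sign (−1)^0·+1^7·+1^10 = +1.
(a,b)_3: α=-13, u≡1; β=-8, v≡2 (mod 3); (1|3)=+1, (2|3)=-1; sign (−1)^0·+1^-8·-1^-13 = -1.
(a,b)_7: α=3, u≡3; β=2, v≡3 (mod 7); (3|7)=-1, (3|7)=-1; sign (−1)^0·-1^2·-1^3 = -1.
(a,b)_5: α=6, u≡2; β=2, v≡3 (mod 5); (2|5)=-1, (3|5)=-1; sign (−1)^0·-1^2·-1^6 = +1.
(a,b)_13: α=3, u≡1; β=2, v≡3 (mod 13); (1|13)=+1, (3|13)=+1; sign (−1)^0·+1^2·+1^3 = +1.
(5187, 17 / ℚ) ramifies at {3, 7}: a division algebra.

[3, 7]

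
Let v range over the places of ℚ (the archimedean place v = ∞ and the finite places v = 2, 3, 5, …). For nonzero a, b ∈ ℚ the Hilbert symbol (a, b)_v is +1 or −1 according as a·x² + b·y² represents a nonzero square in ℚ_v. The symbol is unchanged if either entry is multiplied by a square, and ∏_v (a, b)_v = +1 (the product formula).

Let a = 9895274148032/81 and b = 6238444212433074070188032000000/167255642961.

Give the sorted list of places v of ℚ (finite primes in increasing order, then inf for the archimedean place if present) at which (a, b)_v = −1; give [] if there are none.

[2, 31]

(a, b) ≡ (16523, 23) mod (ℚ^×)²; places V = {2, 3, 5, 7, 11, 13, 17, 19, 23, 31, 41, ∞}.
(a,b)_17: α=0, u≡16; β=-2, v≡3 (mod 17); (16|17)=+1, (3|17)=-1; sign (−1)^0·+1^-2·-1^0 = +1.
(a,b)_23: α=2, u≡4; β=5, v≡1 (mod 23); (4|23)=+1, (1|23)=+1; sign (−1)^0·+1^5·+1^2 = +1.
(a,b)_2: α=6, β=18; u≡3, v≡7 (mod 8); ε(u)ε(v)=1·1, αω(v)=6·0, βω(u)=18·1; sum ≡ 1  ⇒  -1.
(a,b)_7: α=2, u≡5; β=4, v≡4 (mod 7); (5|7)=-1, (4|7)=+1; sign (−1)^0·-1^4·+1^2 = +1.
(a,b)_13: α=1, u≡3; β=2, v≡4 (mod 13); (3|13)=+1, (4|13)=+1; sign (−1)^0·+1^2·+1^1 = +1.
(a,b)_41: α=1, u≡11; β=2, v≡9 (mod 41); (11|41)=-1, (9|41)=+1; sign (−1)^0·-1^2·+1^1 = +1.
(a,b)_11: α=0, u≡5; β=-2, v≡9 (mod 11); (5|11)=+1, (9|11)=+1; sign (−1)^0·+1^-2·+1^0 = +1.
(a,b)_∞: sgn(16523)=+, sgn(23)=+, so +1.
(a,b)_19: α=2, u≡8; β=2, v≡7 (mod 19); (8|19)=-1, (7|19)=+1; sign (−1)^0·-1^2·+1^2 = +1.
(a,b)_5: α=0, u≡2; β=6, v≡3 (mod 5); (2|5)=-1, (3|5)=-1; sign (−1)^0·-1^6·-1^0 = +1.
(a,b)_3: α=-4, u≡2; β=-14, v≡2 (mod 3); (2|3)=-1, (2|3)=-1; sign (−1)^0·-1^-14·-1^-4 = +1.
(a,b)_31: α=1, u≡24; β=2, v≡27 (mod 31); (24|31)=-1, (27|31)=-1; sign (−1)^0·-1^2·-1^1 = -1.
|Ram(16523, 23)| = 2, even; anisotropic at {2, 31}.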